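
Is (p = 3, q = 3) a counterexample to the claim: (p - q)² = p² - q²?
Substituting p = 3, q = 3:
LHS = (3 - 3)² = 0
RHS = 3² - 3² = 0

The sides agree, so this pair does not disprove the claim.

Answer: No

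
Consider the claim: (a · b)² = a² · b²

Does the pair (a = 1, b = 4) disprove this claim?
Substituting a = 1, b = 4:
LHS = (1 · 4)² = 16
RHS = 1² · 4² = 16

The sides agree, so this pair does not disprove the claim.

Answer: No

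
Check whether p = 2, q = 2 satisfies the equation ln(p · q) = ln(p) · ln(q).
Substituting p = 2, q = 2:

LHS = ln(2 · 2) = ln(4) ≈ 1.386
RHS = ln(2) · ln(2) = ln(2)² ≈ 0.4805

LHS ≠ RHS, so the equation does not hold at this point.

Answer: Fails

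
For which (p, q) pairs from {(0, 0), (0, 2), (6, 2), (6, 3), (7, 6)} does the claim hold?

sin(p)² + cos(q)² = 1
Testing each pair:
(0, 0): LHS = 1, RHS = 1 → holds
(0, 2): LHS = cos(2)² ≈ 0.1732, RHS = 1 → fails
(6, 2): LHS = sin(6)² + cos(2)² ≈ 0.2513, RHS = 1 → fails
(6, 3): LHS = sin(6)² + cos(3)² ≈ 1.058, RHS = 1 → fails
(7, 6): LHS = sin(7)² + cos(6)² ≈ 1.354, RHS = 1 → fails

1 of 5 pairs satisfies the claim.

Answer: (0, 0)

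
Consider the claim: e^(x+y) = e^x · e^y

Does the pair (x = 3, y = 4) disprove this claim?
Substituting x = 3, y = 4:
LHS = e^(3+4) = e^7 ≈ 1097
RHS = e^3 · e^4 = e^7 ≈ 1097

The sides agree, so this pair does not disprove the claim.

Answer: No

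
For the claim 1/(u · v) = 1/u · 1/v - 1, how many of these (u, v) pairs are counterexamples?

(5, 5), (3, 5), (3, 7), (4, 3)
4

Testing each pair:
(5, 5): LHS = 1/25, RHS = -24/25 → counterexample
(3, 5): LHS = 1/15, RHS = -14/15 → counterexample
(3, 7): LHS = 1/21, RHS = -20/21 → counterexample
(4, 3): LHS = 1/12, RHS = -11/12 → counterexample

That makes 4 counterexamples.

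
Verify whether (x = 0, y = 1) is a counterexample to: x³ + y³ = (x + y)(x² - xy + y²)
Substituting x = 0, y = 1:
LHS = 0³ + 1³ = 1
RHS = (0 + 1)(0² - 0·1 + 1²) = 1

The sides agree, so this pair does not disprove the claim.

Answer: No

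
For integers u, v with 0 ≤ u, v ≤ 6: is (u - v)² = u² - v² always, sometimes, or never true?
It holds at (u, v) = (1, 1) (both sides equal 0), but fails at (u, v) = (0, 3) (LHS = 9, RHS = -9).

Answer: Sometimes true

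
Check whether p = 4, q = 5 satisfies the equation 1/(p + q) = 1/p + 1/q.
Fails

Substituting p = 4, q = 5:

LHS = 1/(4 + 5) = 1/9
RHS = 1/4 + 1/5 = 9/20

LHS ≠ RHS, so the equation does not hold at this point.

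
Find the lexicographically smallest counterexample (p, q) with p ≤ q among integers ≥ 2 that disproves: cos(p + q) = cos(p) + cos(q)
(p, q) = (2, 2)

Substituting (2, 2) into the claim:
LHS = cos(2 + 2) = cos(4) ≈ -0.6536
RHS = cos(2) + cos(2) = 2·cos(2) ≈ -0.8323

Since LHS ≠ RHS, this pair disproves the claim, and no lexicographically smaller pair (p ≤ q, integers ≥ 2) does.

For instance (2, 9) is also a counterexample (LHS = cos(11) ≈ 0.004426, RHS = cos(9) + cos(2) ≈ -1.327), but it's lexicographically larger.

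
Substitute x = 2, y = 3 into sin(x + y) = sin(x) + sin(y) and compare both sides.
LHS = sin(2 + 3) = sin(5) ≈ -0.9589
RHS = sin(2) + sin(3) ≈ 1.05

LHS ≠ RHS (they differ by about 2.009), so the equation does not hold here.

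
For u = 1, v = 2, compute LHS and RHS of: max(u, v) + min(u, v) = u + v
LHS = max(1, 2) + min(1, 2) = 3
RHS = 1 + 2 = 3

LHS = RHS: the two sides agree.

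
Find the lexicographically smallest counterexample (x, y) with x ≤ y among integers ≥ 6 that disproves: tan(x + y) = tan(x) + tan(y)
Substituting (6, 6) into the claim:
LHS = tan(6 + 6) = tan(12) ≈ -0.6359
RHS = tan(6) + tan(6) = 2·tan(6) ≈ -0.582

Since LHS ≠ RHS, this pair disproves the claim, and no lexicographically smaller pair (x ≤ y, integers ≥ 6) does.

For instance (9, 11) is also a counterexample (LHS = tan(20) ≈ 2.237, RHS = tan(11) + tan(9) ≈ -226.4), but it's lexicographically larger.

Answer: (x, y) = (6, 6)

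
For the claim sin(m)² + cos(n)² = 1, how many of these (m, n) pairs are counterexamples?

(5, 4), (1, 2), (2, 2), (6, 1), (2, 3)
Testing each pair:
(5, 4): LHS = cos(4)² + sin(5)² ≈ 1.347, RHS = 1 → counterexample
(1, 2): LHS = cos(2)² + sin(1)² ≈ 0.8813, RHS = 1 → counterexample
(2, 2): LHS = cos(2)² + sin(2)² = 1, RHS = 1 → satisfies claim
(6, 1): LHS = sin(6)² + cos(1)² ≈ 0.37, RHS = 1 → counterexample
(2, 3): LHS = sin(2)² + cos(3)² ≈ 1.807, RHS = 1 → counterexample

That makes 4 counterexamples.

Answer: 4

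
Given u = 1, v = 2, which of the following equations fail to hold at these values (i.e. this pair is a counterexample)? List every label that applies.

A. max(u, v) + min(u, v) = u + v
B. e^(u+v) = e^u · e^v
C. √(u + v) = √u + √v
Evaluating each claim at the given values:
A. LHS = 3, RHS = 3 → holds here (LHS = RHS)
B. LHS = e^3 ≈ 20.09, RHS = e^3 ≈ 20.09 → holds here (LHS = RHS)
C. LHS = √(3) ≈ 1.732, RHS = 1 + √(2) ≈ 2.414 → fails here (LHS ≠ RHS)

Answer: C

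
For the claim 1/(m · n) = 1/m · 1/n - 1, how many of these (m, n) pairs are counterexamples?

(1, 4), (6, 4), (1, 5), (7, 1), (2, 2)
Testing each pair:
(1, 4): LHS = 1/4, RHS = -3/4 → counterexample
(6, 4): LHS = 1/24, RHS = -23/24 → counterexample
(1, 5): LHS = 1/5, RHS = -4/5 → counterexample
(7, 1): LHS = 1/7, RHS = -6/7 → counterexample
(2, 2): LHS = 1/4, RHS = -3/4 → counterexample

That makes 5 counterexamples.

Answer: 5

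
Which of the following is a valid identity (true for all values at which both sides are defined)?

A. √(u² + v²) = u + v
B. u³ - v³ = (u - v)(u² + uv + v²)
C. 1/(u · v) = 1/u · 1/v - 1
B

A: fails at (1, 3) — LHS = √(10) ≈ 3.162, RHS = 4.
B: holds — e.g. at (1, 1), both sides equal 0.
C: fails at (1, 4) — LHS = 1/4, RHS = -3/4.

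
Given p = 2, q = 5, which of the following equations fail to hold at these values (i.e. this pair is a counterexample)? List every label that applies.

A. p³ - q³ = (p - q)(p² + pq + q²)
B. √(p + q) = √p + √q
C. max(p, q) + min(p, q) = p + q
Evaluating each claim at the given values:
A. LHS = -117, RHS = -117 → holds here (LHS = RHS)
B. LHS = √(7) ≈ 2.646, RHS = √(2) + √(5) ≈ 3.65 → fails here (LHS ≠ RHS)
C. LHS = 7, RHS = 7 → holds here (LHS = RHS)

Answer: B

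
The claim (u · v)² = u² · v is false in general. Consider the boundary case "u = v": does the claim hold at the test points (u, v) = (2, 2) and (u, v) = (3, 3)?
At (2, 2): LHS = 16 ≠ RHS = 8
At (3, 3): LHS = 81 ≠ RHS = 27

Answer: No, fails at both test points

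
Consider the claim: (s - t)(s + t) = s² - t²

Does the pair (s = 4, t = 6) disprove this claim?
No

Substituting s = 4, t = 6:
LHS = (4 - 6)(4 + 6) = -20
RHS = 4² - 6² = -20

The sides agree, so this pair does not disprove the claim.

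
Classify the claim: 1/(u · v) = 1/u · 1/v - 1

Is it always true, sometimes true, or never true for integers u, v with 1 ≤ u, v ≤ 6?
The claim fails for every pair in the range. For instance at (u, v) = (3, 4): LHS = 1/12, RHS = -11/12.

Answer: Never true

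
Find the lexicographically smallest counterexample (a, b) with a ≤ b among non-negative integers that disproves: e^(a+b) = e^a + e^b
(a, b) = (0, 0)

Substituting (0, 0) into the claim:
LHS = e^(0+0) = 1
RHS = e^0 + e^0 = 2

Since LHS ≠ RHS, this pair disproves the claim, and no lexicographically smaller pair (a ≤ b, non-negative integers) does.

For instance (0, 7) is also a counterexample (LHS = e^7 ≈ 1097, RHS = 1 + e^7 ≈ 1098), but it's lexicographically larger.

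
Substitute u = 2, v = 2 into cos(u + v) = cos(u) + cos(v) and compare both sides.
LHS = cos(2 + 2) = cos(4) ≈ -0.6536
RHS = cos(2) + cos(2) = 2·cos(2) ≈ -0.8323

LHS ≠ RHS (they differ by about 0.1787), so the equation does not hold here.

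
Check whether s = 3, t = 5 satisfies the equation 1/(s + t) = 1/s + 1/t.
Substituting s = 3, t = 5:

LHS = 1/(3 + 5) = 1/8
RHS = 1/3 + 1/5 = 8/15

LHS ≠ RHS, so the equation does not hold at this point.

Answer: Fails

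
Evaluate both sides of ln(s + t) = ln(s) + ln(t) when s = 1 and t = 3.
LHS = ln(1 + 3) = ln(4) ≈ 1.386
RHS = ln(1) + ln(3) = ln(3) ≈ 1.099

LHS ≠ RHS (they differ by about 0.2877), so the equation does not hold here.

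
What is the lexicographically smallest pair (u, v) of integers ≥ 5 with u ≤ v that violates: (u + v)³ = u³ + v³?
Substituting (5, 5) into the claim:
LHS = (5 + 5)³ = 1000
RHS = 5³ + 5³ = 250

Since LHS ≠ RHS, this pair disproves the claim, and no lexicographically smaller pair (u ≤ v, integers ≥ 5) does.

For instance (8, 11) is also a counterexample (LHS = 6859, RHS = 1843), but it's lexicographically larger.

Answer: (u, v) = (5, 5)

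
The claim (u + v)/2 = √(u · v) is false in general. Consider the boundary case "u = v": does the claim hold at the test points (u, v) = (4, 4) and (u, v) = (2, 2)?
Yes, holds at both test points

At (4, 4): LHS = 4, RHS = 4 → equal
At (2, 2): LHS = 2, RHS = 2 → equal

So the claim does hold at both of these boundary points, even though it is not an identity.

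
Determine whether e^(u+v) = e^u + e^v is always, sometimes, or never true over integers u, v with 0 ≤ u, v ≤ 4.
The claim fails for every pair in the range. For instance at (u, v) = (4, 1): LHS = e^5 ≈ 148.4, RHS = e + e^4 ≈ 57.32.

Answer: Never true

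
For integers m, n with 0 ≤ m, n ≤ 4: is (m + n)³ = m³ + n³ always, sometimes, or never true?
Sometimes true

It holds at (m, n) = (0, 2) (both sides equal 8), but fails at (m, n) = (3, 4) (LHS = 343, RHS = 91).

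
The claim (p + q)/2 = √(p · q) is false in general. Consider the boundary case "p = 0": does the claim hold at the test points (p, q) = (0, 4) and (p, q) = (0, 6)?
No, fails at both test points

At (0, 4): LHS = 2 ≠ RHS = 0
At (0, 6): LHS = 3 ≠ RHS = 0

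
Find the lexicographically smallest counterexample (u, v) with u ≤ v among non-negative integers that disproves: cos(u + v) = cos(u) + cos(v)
(u, v) = (0, 0)

Substituting (0, 0) into the claim:
LHS = cos(0 + 0) = 1
RHS = cos(0) + cos(0) = 2

Since LHS ≠ RHS, this pair disproves the claim, and no lexicographically smaller pair (u ≤ v, non-negative integers) does.

For instance (1, 2) is also a counterexample (LHS = cos(3) ≈ -0.99, RHS = cos(2) + cos(1) ≈ 0.1242), but it's lexicographically larger.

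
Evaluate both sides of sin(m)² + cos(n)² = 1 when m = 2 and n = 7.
LHS = sin(2)² + cos(7)² ≈ 1.395
RHS = 1

LHS ≠ RHS (they differ by about 0.3952), so the equation does not hold here.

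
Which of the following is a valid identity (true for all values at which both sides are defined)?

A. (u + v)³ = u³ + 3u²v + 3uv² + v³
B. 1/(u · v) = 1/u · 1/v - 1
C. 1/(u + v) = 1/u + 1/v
A

A: holds — e.g. at (1, 4), both sides equal 125.
B: fails at (4, 5) — LHS = 1/20, RHS = -19/20.
C: fails at (6, 7) — LHS = 1/13, RHS = 13/42.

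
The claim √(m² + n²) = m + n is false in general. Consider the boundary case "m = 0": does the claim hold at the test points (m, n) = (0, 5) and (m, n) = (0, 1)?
Yes, holds at both test points

At (0, 5): LHS = 5, RHS = 5 → equal
At (0, 1): LHS = 1, RHS = 1 → equal

So the claim does hold at both of these boundary points, even though it is not an identity.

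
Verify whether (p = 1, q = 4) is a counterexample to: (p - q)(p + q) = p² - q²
No

Substituting p = 1, q = 4:
LHS = (1 - 4)(1 + 4) = -15
RHS = 1² - 4² = -15

The sides agree, so this pair does not disprove the claim.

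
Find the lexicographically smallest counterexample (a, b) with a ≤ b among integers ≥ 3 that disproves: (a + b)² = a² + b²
Substituting (3, 3) into the claim:
LHS = (3 + 3)² = 36
RHS = 3² + 3² = 18

Since LHS ≠ RHS, this pair disproves the claim, and no lexicographically smaller pair (a ≤ b, integers ≥ 3) does.

For instance (4, 6) is also a counterexample (LHS = 100, RHS = 52), but it's lexicographically larger.

Answer: (a, b) = (3, 3)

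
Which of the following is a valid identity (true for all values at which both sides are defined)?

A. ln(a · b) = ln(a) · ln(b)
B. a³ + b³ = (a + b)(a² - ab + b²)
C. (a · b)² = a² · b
A: fails at (1, 3) — LHS = ln(3) ≈ 1.099, RHS = 0.
B: holds — e.g. at (1, 1), both sides equal 2.
C: fails at (1, 4) — LHS = 16, RHS = 4.

Answer: B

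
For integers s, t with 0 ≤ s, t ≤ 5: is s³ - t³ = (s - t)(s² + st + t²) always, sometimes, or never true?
The identity holds for every pair in the range. For instance at (s, t) = (5, 5): both sides equal 0.

Answer: Always true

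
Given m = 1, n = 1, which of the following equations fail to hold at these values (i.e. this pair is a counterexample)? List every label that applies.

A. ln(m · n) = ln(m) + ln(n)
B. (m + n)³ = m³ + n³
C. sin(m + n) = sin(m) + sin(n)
Evaluating each claim at the given values:
A. LHS = 0, RHS = 0 → holds here (LHS = RHS)
B. LHS = 8, RHS = 2 → fails here (LHS ≠ RHS)
C. LHS = sin(2) ≈ 0.9093, RHS = 2·sin(1) ≈ 1.683 → fails here (LHS ≠ RHS)

Answer: B, C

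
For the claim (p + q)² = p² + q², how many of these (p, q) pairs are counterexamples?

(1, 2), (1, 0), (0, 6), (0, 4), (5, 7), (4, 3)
Testing each pair:
(1, 2): LHS = 9, RHS = 5 → counterexample
(1, 0): LHS = 1, RHS = 1 → satisfies claim
(0, 6): LHS = 36, RHS = 36 → satisfies claim
(0, 4): LHS = 16, RHS = 16 → satisfies claim
(5, 7): LHS = 144, RHS = 74 → counterexample
(4, 3): LHS = 49, RHS = 25 → counterexample

That makes 3 counterexamples.

Answer: 3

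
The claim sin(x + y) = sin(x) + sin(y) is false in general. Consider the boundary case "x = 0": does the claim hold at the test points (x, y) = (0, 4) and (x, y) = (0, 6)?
At (0, 4): LHS = sin(4) ≈ -0.7568, RHS = sin(4) ≈ -0.7568 → equal
At (0, 6): LHS = sin(6) ≈ -0.2794, RHS = sin(6) ≈ -0.2794 → equal

So the claim does hold at both of these boundary points, even though it is not an identity.

Answer: Yes, holds at both test points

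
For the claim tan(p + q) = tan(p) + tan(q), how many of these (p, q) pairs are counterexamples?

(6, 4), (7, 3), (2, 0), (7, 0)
Testing each pair:
(6, 4): LHS = tan(10) ≈ 0.6484, RHS = tan(6) + tan(4) ≈ 0.8668 → counterexample
(7, 3): LHS = tan(10) ≈ 0.6484, RHS = tan(3) + tan(7) ≈ 0.7289 → counterexample
(2, 0): LHS = tan(2) ≈ -2.185, RHS = tan(2) ≈ -2.185 → satisfies claim
(7, 0): LHS = tan(7) ≈ 0.8714, RHS = tan(7) ≈ 0.8714 → satisfies claim

That makes 2 counterexamples.

Answer: 2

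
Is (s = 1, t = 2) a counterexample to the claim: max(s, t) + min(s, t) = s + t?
No

Substituting s = 1, t = 2:
LHS = max(1, 2) + min(1, 2) = 3
RHS = 1 + 2 = 3

The sides agree, so this pair does not disprove the claim.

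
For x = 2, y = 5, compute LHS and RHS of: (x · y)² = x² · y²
LHS = (2 · 5)² = 100
RHS = 2² · 5² = 100

LHS = RHS: the two sides agree.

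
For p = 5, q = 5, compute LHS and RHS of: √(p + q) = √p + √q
LHS = √(5 + 5) = √(10) ≈ 3.162
RHS = √5 + √5 = 2·√(5) ≈ 4.472

LHS ≠ RHS (they differ by about 1.31), so the equation does not hold here.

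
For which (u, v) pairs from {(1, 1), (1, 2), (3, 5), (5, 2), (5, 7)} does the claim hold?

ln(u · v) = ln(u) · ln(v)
(1, 1)

Testing each pair:
(1, 1): LHS = 0, RHS = 0 → holds
(1, 2): LHS = ln(2) ≈ 0.6931, RHS = 0 → fails
(3, 5): LHS = ln(15) ≈ 2.708, RHS = ln(3)·ln(5) ≈ 1.768 → fails
(5, 2): LHS = ln(10) ≈ 2.303, RHS = ln(2)·ln(5) ≈ 1.116 → fails
(5, 7): LHS = ln(35) ≈ 3.555, RHS = ln(5)·ln(7) ≈ 3.132 → fails

1 of 5 pairs satisfies the claim.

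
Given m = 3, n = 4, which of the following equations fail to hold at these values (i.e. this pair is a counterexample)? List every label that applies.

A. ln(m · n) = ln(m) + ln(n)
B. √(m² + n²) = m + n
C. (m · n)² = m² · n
B, C

Evaluating each claim at the given values:
A. LHS = ln(12) ≈ 2.485, RHS = ln(3) + ln(4) ≈ 2.485 → holds here (LHS = RHS)
B. LHS = 5, RHS = 7 → fails here (LHS ≠ RHS)
C. LHS = 144, RHS = 36 → fails here (LHS ≠ RHS)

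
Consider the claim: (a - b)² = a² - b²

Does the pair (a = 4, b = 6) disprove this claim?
Substituting a = 4, b = 6:
LHS = (4 - 6)² = 4
RHS = 4² - 6² = -20

Since LHS ≠ RHS, this pair disproves the claim.

Answer: Yes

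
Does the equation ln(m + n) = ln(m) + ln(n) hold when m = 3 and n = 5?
Fails

Substituting m = 3, n = 5:

LHS = ln(3 + 5) = ln(8) ≈ 2.079
RHS = ln(3) + ln(5) ≈ 2.708

LHS ≠ RHS, so the equation does not hold at this point.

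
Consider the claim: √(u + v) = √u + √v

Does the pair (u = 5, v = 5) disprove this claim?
Yes

Substituting u = 5, v = 5:
LHS = √(5 + 5) = √(10) ≈ 3.162
RHS = √5 + √5 = 2·√(5) ≈ 4.472

Since LHS ≠ RHS, this pair disproves the claim.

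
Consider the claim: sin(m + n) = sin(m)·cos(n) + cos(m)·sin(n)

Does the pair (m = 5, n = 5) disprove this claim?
No

Substituting m = 5, n = 5:
LHS = sin(5 + 5) = sin(10) ≈ -0.544
RHS = sin(5)·cos(5) + cos(5)·sin(5) = 2·sin(5)·cos(5) ≈ -0.544

The sides agree, so this pair does not disprove the claim.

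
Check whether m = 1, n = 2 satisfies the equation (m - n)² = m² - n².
Fails

Substituting m = 1, n = 2:

LHS = (1 - 2)² = 1
RHS = 1² - 2² = -3

LHS ≠ RHS, so the equation does not hold at this point.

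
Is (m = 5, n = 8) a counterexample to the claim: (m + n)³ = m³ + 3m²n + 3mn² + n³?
No

Substituting m = 5, n = 8:
LHS = (5 + 8)³ = 2197
RHS = 5³ + 3·5²·8 + 3·5·8² + 8³ = 2197

The sides agree, so this pair does not disprove the claim.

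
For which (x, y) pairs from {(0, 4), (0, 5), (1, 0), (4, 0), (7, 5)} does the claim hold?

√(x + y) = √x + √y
(0, 4), (0, 5), (1, 0), (4, 0)

Testing each pair:
(0, 4): LHS = 2, RHS = 2 → holds
(0, 5): LHS = √(5) ≈ 2.236, RHS = √(5) ≈ 2.236 → holds
(1, 0): LHS = 1, RHS = 1 → holds
(4, 0): LHS = 2, RHS = 2 → holds
(7, 5): LHS = 2·√(3) ≈ 3.464, RHS = √(5) + √(7) ≈ 4.882 → fails

4 of 5 pairs satisfy the claim.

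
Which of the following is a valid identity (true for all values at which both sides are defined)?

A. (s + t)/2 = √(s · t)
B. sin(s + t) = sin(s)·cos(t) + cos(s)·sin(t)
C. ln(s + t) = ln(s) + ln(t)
A: fails at (6, 7) — LHS = 13/2, RHS = √(42) ≈ 6.481.
B: holds — e.g. at (1, 3), both sides equal sin(4) ≈ -0.7568.
C: fails at (3, 3) — LHS = ln(6) ≈ 1.792, RHS = 2·ln(3) ≈ 2.197.

Answer: B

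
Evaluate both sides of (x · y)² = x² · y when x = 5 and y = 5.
LHS = (5 · 5)² = 625
RHS = 5² · 5 = 125

LHS ≠ RHS, so the equation does not hold here.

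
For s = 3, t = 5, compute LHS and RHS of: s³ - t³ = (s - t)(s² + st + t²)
LHS = 3³ - 5³ = -98
RHS = (3 - 5)(3² + 3·5 + 5²) = -98

LHS = RHS: the two sides agree.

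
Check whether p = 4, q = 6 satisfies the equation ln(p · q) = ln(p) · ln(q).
Fails

Substituting p = 4, q = 6:

LHS = ln(4 · 6) = ln(24) ≈ 3.178
RHS = ln(4) · ln(6) ≈ 2.484

LHS ≠ RHS, so the equation does not hold at this point.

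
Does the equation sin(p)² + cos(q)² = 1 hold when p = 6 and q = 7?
Substituting p = 6, q = 7:

LHS = sin(6)² + cos(7)² ≈ 0.6464
RHS = 1

LHS ≠ RHS, so the equation does not hold at this point.

Answer: Fails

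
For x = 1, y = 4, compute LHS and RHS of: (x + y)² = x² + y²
LHS = (1 + 4)² = 25
RHS = 1² + 4² = 17

LHS ≠ RHS, so the equation does not hold here.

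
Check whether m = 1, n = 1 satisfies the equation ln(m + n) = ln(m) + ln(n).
Substituting m = 1, n = 1:

LHS = ln(1 + 1) = ln(2) ≈ 0.6931
RHS = ln(1) + ln(1) = 0

LHS ≠ RHS, so the equation does not hold at this point.

Answer: Fails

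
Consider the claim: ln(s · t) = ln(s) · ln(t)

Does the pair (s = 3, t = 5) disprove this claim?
Substituting s = 3, t = 5:
LHS = ln(3 · 5) = ln(15) ≈ 2.708
RHS = ln(3) · ln(5) ≈ 1.768

Since LHS ≠ RHS, this pair disproves the claim.

Answer: Yes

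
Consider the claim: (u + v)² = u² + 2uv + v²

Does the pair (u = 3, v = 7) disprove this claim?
No

Substituting u = 3, v = 7:
LHS = (3 + 7)² = 100
RHS = 3² + 2·3·7 + 7² = 100

The sides agree, so this pair does not disprove the claim.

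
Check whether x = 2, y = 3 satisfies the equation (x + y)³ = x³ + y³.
Substituting x = 2, y = 3:

LHS = (2 + 3)³ = 125
RHS = 2³ + 3³ = 35

LHS ≠ RHS, so the equation does not hold at this point.

Answer: Fails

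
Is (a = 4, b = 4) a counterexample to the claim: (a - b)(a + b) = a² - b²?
Substituting a = 4, b = 4:
LHS = (4 - 4)(4 + 4) = 0
RHS = 4² - 4² = 0

The sides agree, so this pair does not disprove the claim.

Answer: No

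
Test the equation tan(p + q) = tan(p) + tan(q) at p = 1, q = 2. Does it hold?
Fails

Substituting p = 1, q = 2:

LHS = tan(1 + 2) = tan(3) ≈ -0.1425
RHS = tan(1) + tan(2) ≈ -0.6276

LHS ≠ RHS, so the equation does not hold at this point.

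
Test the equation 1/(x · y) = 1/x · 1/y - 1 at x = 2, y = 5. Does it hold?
Substituting x = 2, y = 5:

LHS = 1/(2 · 5) = 1/10
RHS = 1/2 · 1/5 - 1 = -9/10

LHS ≠ RHS, so the equation does not hold at this point.

Answer: Fails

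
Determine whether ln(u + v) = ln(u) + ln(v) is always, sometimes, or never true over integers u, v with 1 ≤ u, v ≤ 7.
It holds at (u, v) = (2, 2) (both sides equal ln(4) ≈ 1.386), but fails at (u, v) = (3, 5) (LHS = ln(8) ≈ 2.079, RHS = ln(3) + ln(5) ≈ 2.708).

Answer: Sometimes true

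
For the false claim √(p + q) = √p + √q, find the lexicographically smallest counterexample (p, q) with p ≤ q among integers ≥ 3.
(p, q) = (3, 3)

Substituting (3, 3) into the claim:
LHS = √(3 + 3) = √(6) ≈ 2.449
RHS = √3 + √3 = 2·√(3) ≈ 3.464

Since LHS ≠ RHS, this pair disproves the claim, and no lexicographically smaller pair (p ≤ q, integers ≥ 3) does.

For instance (5, 5) is also a counterexample (LHS = √(10) ≈ 3.162, RHS = 2·√(5) ≈ 4.472), but it's lexicographically larger.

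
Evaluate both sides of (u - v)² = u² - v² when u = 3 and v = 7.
LHS = (3 - 7)² = 16
RHS = 3² - 7² = -40

LHS ≠ RHS, so the equation does not hold here.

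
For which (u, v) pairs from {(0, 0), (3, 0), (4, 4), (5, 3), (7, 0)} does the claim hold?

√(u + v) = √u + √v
Testing each pair:
(0, 0): LHS = 0, RHS = 0 → holds
(3, 0): LHS = √(3) ≈ 1.732, RHS = √(3) ≈ 1.732 → holds
(4, 4): LHS = 2·√(2) ≈ 2.828, RHS = 4 → fails
(5, 3): LHS = 2·√(2) ≈ 2.828, RHS = √(3) + √(5) ≈ 3.968 → fails
(7, 0): LHS = √(7) ≈ 2.646, RHS = √(7) ≈ 2.646 → holds

3 of 5 pairs satisfy the claim.

Answer: (0, 0), (3, 0), (7, 0)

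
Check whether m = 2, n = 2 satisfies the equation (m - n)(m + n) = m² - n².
Substituting m = 2, n = 2:

LHS = (2 - 2)(2 + 2) = 0
RHS = 2² - 2² = 0

LHS = RHS, so the equation holds at this point.

Answer: Holds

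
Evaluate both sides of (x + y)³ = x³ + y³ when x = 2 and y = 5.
LHS = (2 + 5)³ = 343
RHS = 2³ + 5³ = 133

LHS ≠ RHS, so the equation does not hold here.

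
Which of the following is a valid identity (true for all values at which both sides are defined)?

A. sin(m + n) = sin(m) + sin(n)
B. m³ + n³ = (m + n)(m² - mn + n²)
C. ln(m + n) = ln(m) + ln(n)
A: fails at (1, 4) — LHS = sin(5) ≈ -0.9589, RHS = sin(4) + sin(1) ≈ 0.08467.
B: holds — e.g. at (1, 2), both sides equal 9.
C: fails at (4, 5) — LHS = ln(9) ≈ 2.197, RHS = ln(4) + ln(5) ≈ 2.996.

Answer: B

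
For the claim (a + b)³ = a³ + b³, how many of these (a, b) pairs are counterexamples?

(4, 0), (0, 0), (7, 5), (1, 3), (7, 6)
3

Testing each pair:
(4, 0): LHS = 64, RHS = 64 → satisfies claim
(0, 0): LHS = 0, RHS = 0 → satisfies claim
(7, 5): LHS = 1728, RHS = 468 → counterexample
(1, 3): LHS = 64, RHS = 28 → counterexample
(7, 6): LHS = 2197, RHS = 559 → counterexample

That makes 3 counterexamples.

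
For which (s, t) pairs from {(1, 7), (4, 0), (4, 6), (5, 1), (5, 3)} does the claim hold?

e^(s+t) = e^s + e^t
Testing each pair:
(1, 7): LHS = e^8 ≈ 2981, RHS = e + e^7 ≈ 1099 → fails
(4, 0): LHS = e^4 ≈ 54.6, RHS = 1 + e^4 ≈ 55.6 → fails
(4, 6): LHS = e^10 ≈ 22026.5, RHS = e^4 + e^6 ≈ 458 → fails
(5, 1): LHS = e^6 ≈ 403.4, RHS = e + e^5 ≈ 151.1 → fails
(5, 3): LHS = e^8 ≈ 2981, RHS = e^3 + e^5 ≈ 168.5 → fails

No pair satisfies the claim.

Answer: None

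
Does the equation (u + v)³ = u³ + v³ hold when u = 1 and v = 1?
Substituting u = 1, v = 1:

LHS = (1 + 1)³ = 8
RHS = 1³ + 1³ = 2

LHS ≠ RHS, so the equation does not hold at this point.

Answer: Fails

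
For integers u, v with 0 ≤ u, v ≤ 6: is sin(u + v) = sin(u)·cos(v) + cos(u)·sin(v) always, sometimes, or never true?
Always true

The identity holds for every pair in the range. For instance at (u, v) = (0, 4): both sides equal sin(4) ≈ -0.7568.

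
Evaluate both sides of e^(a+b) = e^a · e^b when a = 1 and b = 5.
LHS = e^(1+5) = e^6 ≈ 403.4
RHS = e^1 · e^5 = e^6 ≈ 403.4

LHS = RHS: the two sides agree.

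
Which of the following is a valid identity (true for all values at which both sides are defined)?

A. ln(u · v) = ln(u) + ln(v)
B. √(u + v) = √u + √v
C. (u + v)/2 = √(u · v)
A: holds — e.g. at (1, 5), both sides equal ln(5) ≈ 1.609.
B: fails at (3, 4) — LHS = √(7) ≈ 2.646, RHS = √(3) + 2 ≈ 3.732.
C: fails at (4, 5) — LHS = 9/2, RHS = 2·√(5) ≈ 4.472.

Answer: A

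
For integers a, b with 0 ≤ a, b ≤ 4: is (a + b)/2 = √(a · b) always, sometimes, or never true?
Sometimes true

It holds at (a, b) = (3, 3) (both sides equal 3), but fails at (a, b) = (3, 4) (LHS = 7/2, RHS = 2·√(3) ≈ 3.464).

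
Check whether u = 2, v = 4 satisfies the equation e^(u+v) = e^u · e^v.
Holds

Substituting u = 2, v = 4:

LHS = e^(2+4) = e^6 ≈ 403.4
RHS = e^2 · e^4 = e^6 ≈ 403.4

LHS = RHS, so the equation holds at this point.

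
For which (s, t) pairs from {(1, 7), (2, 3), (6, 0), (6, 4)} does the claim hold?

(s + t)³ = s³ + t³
Testing each pair:
(1, 7): LHS = 512, RHS = 344 → fails
(2, 3): LHS = 125, RHS = 35 → fails
(6, 0): LHS = 216, RHS = 216 → holds
(6, 4): LHS = 1000, RHS = 280 → fails

1 of 4 pairs satisfies the claim.

Answer: (6, 0)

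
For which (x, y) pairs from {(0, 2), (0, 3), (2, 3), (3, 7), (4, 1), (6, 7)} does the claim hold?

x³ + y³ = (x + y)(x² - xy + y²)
All pairs

Testing each pair:
(0, 2): LHS = 8, RHS = 8 → holds
(0, 3): LHS = 27, RHS = 27 → holds
(2, 3): LHS = 35, RHS = 35 → holds
(3, 7): LHS = 370, RHS = 370 → holds
(4, 1): LHS = 65, RHS = 65 → holds
(6, 7): LHS = 559, RHS = 559 → holds

Every pair satisfies the claim.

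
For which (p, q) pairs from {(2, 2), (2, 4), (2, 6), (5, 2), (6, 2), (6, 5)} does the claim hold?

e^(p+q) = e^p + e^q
Testing each pair:
(2, 2): LHS = e^4 ≈ 54.6, RHS = 2·e^2 ≈ 14.78 → fails
(2, 4): LHS = e^6 ≈ 403.4, RHS = e^2 + e^4 ≈ 61.99 → fails
(2, 6): LHS = e^8 ≈ 2981, RHS = e^2 + e^6 ≈ 410.8 → fails
(5, 2): LHS = e^7 ≈ 1097, RHS = e^2 + e^5 ≈ 155.8 → fails
(6, 2): LHS = e^8 ≈ 2981, RHS = e^2 + e^6 ≈ 410.8 → fails
(6, 5): LHS = e^11 ≈ 59874.1, RHS = e^5 + e^6 ≈ 551.8 → fails

No pair satisfies the claim.

Answer: None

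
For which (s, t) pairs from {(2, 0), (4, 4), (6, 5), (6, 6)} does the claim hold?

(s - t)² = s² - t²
Testing each pair:
(2, 0): LHS = 4, RHS = 4 → holds
(4, 4): LHS = 0, RHS = 0 → holds
(6, 5): LHS = 1, RHS = 11 → fails
(6, 6): LHS = 0, RHS = 0 → holds

3 of 4 pairs satisfy the claim.

Answer: (2, 0), (4, 4), (6, 6)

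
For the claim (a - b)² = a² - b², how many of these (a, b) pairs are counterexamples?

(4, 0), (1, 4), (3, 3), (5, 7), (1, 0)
2

Testing each pair:
(4, 0): LHS = 16, RHS = 16 → satisfies claim
(1, 4): LHS = 9, RHS = -15 → counterexample
(3, 3): LHS = 0, RHS = 0 → satisfies claim
(5, 7): LHS = 4, RHS = -24 → counterexample
(1, 0): LHS = 1, RHS = 1 → satisfies claim

That makes 2 counterexamples.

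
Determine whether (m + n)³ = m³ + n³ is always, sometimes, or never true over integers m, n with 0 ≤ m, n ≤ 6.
It holds at (m, n) = (0, 1) (both sides equal 1), but fails at (m, n) = (4, 6) (LHS = 1000, RHS = 280).

Answer: Sometimes true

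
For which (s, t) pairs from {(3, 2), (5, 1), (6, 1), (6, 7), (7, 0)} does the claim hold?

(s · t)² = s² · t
(5, 1), (6, 1), (7, 0)

Testing each pair:
(3, 2): LHS = 36, RHS = 18 → fails
(5, 1): LHS = 25, RHS = 25 → holds
(6, 1): LHS = 36, RHS = 36 → holds
(6, 7): LHS = 1764, RHS = 252 → fails
(7, 0): LHS = 0, RHS = 0 → holds

3 of 5 pairs satisfy the claim.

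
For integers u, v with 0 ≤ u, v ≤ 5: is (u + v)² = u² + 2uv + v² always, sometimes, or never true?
Always true

The identity holds for every pair in the range. For instance at (u, v) = (4, 3): both sides equal 49.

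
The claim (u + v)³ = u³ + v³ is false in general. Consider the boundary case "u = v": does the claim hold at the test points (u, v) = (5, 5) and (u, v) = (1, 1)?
No, fails at both test points

At (5, 5): LHS = 1000 ≠ RHS = 250
At (1, 1): LHS = 8 ≠ RHS = 2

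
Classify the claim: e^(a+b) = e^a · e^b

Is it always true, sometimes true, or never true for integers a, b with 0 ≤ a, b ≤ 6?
Always true

The identity holds for every pair in the range. For instance at (a, b) = (0, 3): both sides equal e^3 ≈ 20.09.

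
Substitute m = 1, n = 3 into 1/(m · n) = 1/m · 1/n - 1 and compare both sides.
LHS = 1/(1 · 3) = 1/3
RHS = 1/1 · 1/3 - 1 = -2/3

LHS ≠ RHS, so the equation does not hold here.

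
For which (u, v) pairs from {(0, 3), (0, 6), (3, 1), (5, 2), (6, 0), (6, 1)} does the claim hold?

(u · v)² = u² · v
(0, 3), (0, 6), (3, 1), (6, 0), (6, 1)

Testing each pair:
(0, 3): LHS = 0, RHS = 0 → holds
(0, 6): LHS = 0, RHS = 0 → holds
(3, 1): LHS = 9, RHS = 9 → holds
(5, 2): LHS = 100, RHS = 50 → fails
(6, 0): LHS = 0, RHS = 0 → holds
(6, 1): LHS = 36, RHS = 36 → holds

5 of 6 pairs satisfy the claim.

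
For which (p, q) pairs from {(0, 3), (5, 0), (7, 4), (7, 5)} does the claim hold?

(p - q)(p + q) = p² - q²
All pairs

Testing each pair:
(0, 3): LHS = -9, RHS = -9 → holds
(5, 0): LHS = 25, RHS = 25 → holds
(7, 4): LHS = 33, RHS = 33 → holds
(7, 5): LHS = 24, RHS = 24 → holds

Every pair satisfies the claim.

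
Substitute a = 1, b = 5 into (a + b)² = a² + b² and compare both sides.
LHS = (1 + 5)² = 36
RHS = 1² + 5² = 26

LHS ≠ RHS, so the equation does not hold here.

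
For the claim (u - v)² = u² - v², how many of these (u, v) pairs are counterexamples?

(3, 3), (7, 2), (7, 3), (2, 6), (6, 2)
4

Testing each pair:
(3, 3): LHS = 0, RHS = 0 → satisfies claim
(7, 2): LHS = 25, RHS = 45 → counterexample
(7, 3): LHS = 16, RHS = 40 → counterexample
(2, 6): LHS = 16, RHS = -32 → counterexample
(6, 2): LHS = 16, RHS = 32 → counterexample

That makes 4 counterexamples.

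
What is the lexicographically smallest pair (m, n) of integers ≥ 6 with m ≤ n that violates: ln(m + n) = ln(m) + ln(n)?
(m, n) = (6, 6)

Substituting (6, 6) into the claim:
LHS = ln(6 + 6) = ln(12) ≈ 2.485
RHS = ln(6) + ln(6) = 2·ln(6) ≈ 3.584

Since LHS ≠ RHS, this pair disproves the claim, and no lexicographically smaller pair (m ≤ n, integers ≥ 6) does.

For instance (8, 12) is also a counterexample (LHS = ln(20) ≈ 2.996, RHS = ln(8) + ln(12) ≈ 4.564), but it's lexicographically larger.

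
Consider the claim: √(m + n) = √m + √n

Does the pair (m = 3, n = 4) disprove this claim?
Yes

Substituting m = 3, n = 4:
LHS = √(3 + 4) = √(7) ≈ 2.646
RHS = √3 + √4 = √(3) + 2 ≈ 3.732

Since LHS ≠ RHS, this pair disproves the claim.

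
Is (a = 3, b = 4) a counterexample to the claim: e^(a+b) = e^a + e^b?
Yes

Substituting a = 3, b = 4:
LHS = e^(3+4) = e^7 ≈ 1097
RHS = e^3 + e^4 ≈ 74.68

Since LHS ≠ RHS, this pair disproves the claim.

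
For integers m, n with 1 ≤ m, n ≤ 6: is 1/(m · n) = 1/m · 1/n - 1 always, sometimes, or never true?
Never true

The claim fails for every pair in the range. For instance at (m, n) = (4, 5): LHS = 1/20, RHS = -19/20.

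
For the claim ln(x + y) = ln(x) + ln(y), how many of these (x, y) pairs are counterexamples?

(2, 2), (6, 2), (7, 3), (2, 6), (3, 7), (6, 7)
Testing each pair:
(2, 2): LHS = ln(4) ≈ 1.386, RHS = 2·ln(2) ≈ 1.386 → satisfies claim
(6, 2): LHS = ln(8) ≈ 2.079, RHS = ln(2) + ln(6) ≈ 2.485 → counterexample
(7, 3): LHS = ln(10) ≈ 2.303, RHS = ln(3) + ln(7) ≈ 3.045 → counterexample
(2, 6): LHS = ln(8) ≈ 2.079, RHS = ln(2) + ln(6) ≈ 2.485 → counterexample
(3, 7): LHS = ln(10) ≈ 2.303, RHS = ln(3) + ln(7) ≈ 3.045 → counterexample
(6, 7): LHS = ln(13) ≈ 2.565, RHS = ln(6) + ln(7) ≈ 3.738 → counterexample

That makes 5 counterexamples.

Answer: 5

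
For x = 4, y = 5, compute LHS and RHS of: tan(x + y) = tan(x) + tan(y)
LHS = tan(4 + 5) = tan(9) ≈ -0.4523
RHS = tan(4) + tan(5) ≈ -2.223

LHS ≠ RHS (they differ by about 1.77), so the equation does not hold here.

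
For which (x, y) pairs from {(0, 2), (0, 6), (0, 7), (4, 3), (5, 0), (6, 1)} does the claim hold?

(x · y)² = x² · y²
All pairs

Testing each pair:
(0, 2): LHS = 0, RHS = 0 → holds
(0, 6): LHS = 0, RHS = 0 → holds
(0, 7): LHS = 0, RHS = 0 → holds
(4, 3): LHS = 144, RHS = 144 → holds
(5, 0): LHS = 0, RHS = 0 → holds
(6, 1): LHS = 36, RHS = 36 → holds

Every pair satisfies the claim.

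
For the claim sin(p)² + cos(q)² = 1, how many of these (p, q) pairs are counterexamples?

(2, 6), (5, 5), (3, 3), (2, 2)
Testing each pair:
(2, 6): LHS = sin(2)² + cos(6)² ≈ 1.749, RHS = 1 → counterexample
(5, 5): LHS = cos(5)² + sin(5)² = 1, RHS = 1 → satisfies claim
(3, 3): LHS = sin(3)² + cos(3)² = 1, RHS = 1 → satisfies claim
(2, 2): LHS = cos(2)² + sin(2)² = 1, RHS = 1 → satisfies claim

That makes 1 counterexample.

Answer: 1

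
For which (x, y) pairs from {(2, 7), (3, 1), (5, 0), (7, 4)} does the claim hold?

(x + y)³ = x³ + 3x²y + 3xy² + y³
All pairs

Testing each pair:
(2, 7): LHS = 729, RHS = 729 → holds
(3, 1): LHS = 64, RHS = 64 → holds
(5, 0): LHS = 125, RHS = 125 → holds
(7, 4): LHS = 1331, RHS = 1331 → holds

Every pair satisfies the claim.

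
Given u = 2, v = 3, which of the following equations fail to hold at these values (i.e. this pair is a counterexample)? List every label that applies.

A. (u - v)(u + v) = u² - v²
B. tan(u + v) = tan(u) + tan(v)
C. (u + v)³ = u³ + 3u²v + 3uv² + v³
Evaluating each claim at the given values:
A. LHS = -5, RHS = -5 → holds here (LHS = RHS)
B. LHS = tan(5) ≈ -3.381, RHS = tan(2) + tan(3) ≈ -2.328 → fails here (LHS ≠ RHS)
C. LHS = 125, RHS = 125 → holds here (LHS = RHS)

Answer: B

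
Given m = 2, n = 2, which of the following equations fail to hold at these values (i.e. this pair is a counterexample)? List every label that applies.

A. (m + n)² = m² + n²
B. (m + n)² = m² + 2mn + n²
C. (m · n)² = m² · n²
Evaluating each claim at the given values:
A. LHS = 16, RHS = 8 → fails here (LHS ≠ RHS)
B. LHS = 16, RHS = 16 → holds here (LHS = RHS)
C. LHS = 16, RHS = 16 → holds here (LHS = RHS)

Answer: A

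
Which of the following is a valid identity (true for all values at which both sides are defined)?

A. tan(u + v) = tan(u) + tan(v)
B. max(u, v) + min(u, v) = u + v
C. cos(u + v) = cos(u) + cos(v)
B

A: fails at (1, 4) — LHS = tan(5) ≈ -3.381, RHS = tan(4) + tan(1) ≈ 2.715.
B: holds — e.g. at (2, 7), both sides equal 9.
C: fails at (2, 7) — LHS = cos(9) ≈ -0.9111, RHS = cos(2) + cos(7) ≈ 0.3378.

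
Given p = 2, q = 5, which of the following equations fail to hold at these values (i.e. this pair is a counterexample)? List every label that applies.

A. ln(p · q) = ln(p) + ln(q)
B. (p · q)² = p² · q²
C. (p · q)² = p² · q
Evaluating each claim at the given values:
A. LHS = ln(10) ≈ 2.303, RHS = ln(2) + ln(5) ≈ 2.303 → holds here (LHS = RHS)
B. LHS = 100, RHS = 100 → holds here (LHS = RHS)
C. LHS = 100, RHS = 20 → fails here (LHS ≠ RHS)

Answer: C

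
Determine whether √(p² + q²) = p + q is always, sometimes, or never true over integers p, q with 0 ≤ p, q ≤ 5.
It holds at (p, q) = (0, 0) (both sides equal 0), but fails at (p, q) = (3, 5) (LHS = √(34) ≈ 5.831, RHS = 8).

Answer: Sometimes true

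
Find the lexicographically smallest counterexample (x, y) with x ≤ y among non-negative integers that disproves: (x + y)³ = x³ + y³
(x, y) = (1, 1)

At (0, 4): both sides equal 64, so it holds there.

Substituting (1, 1) into the claim:
LHS = (1 + 1)³ = 8
RHS = 1³ + 1³ = 2

Since LHS ≠ RHS, this pair disproves the claim, and no lexicographically smaller pair (x ≤ y, non-negative integers) does.

For instance (2, 3) is also a counterexample (LHS = 125, RHS = 35), but it's lexicographically larger.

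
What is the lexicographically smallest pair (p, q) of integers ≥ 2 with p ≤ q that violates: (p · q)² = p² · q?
(p, q) = (2, 2)

Substituting (2, 2) into the claim:
LHS = (2 · 2)² = 16
RHS = 2² · 2 = 8

Since LHS ≠ RHS, this pair disproves the claim, and no lexicographically smaller pair (p ≤ q, integers ≥ 2) does.

For instance (2, 3) is also a counterexample (LHS = 36, RHS = 12), but it's lexicographically larger.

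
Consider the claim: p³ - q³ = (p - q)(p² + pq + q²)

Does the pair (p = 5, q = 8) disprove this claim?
No

Substituting p = 5, q = 8:
LHS = 5³ - 8³ = -387
RHS = (5 - 8)(5² + 5·8 + 8²) = -387

The sides agree, so this pair does not disprove the claim.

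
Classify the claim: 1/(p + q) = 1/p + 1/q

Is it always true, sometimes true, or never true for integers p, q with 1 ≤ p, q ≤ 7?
Never true

The claim fails for every pair in the range. For instance at (p, q) = (1, 3): LHS = 1/4, RHS = 4/3.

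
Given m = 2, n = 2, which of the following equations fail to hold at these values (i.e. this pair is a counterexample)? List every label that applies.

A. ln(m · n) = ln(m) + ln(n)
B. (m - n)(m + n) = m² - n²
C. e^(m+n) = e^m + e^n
C

Evaluating each claim at the given values:
A. LHS = ln(4) ≈ 1.386, RHS = 2·ln(2) ≈ 1.386 → holds here (LHS = RHS)
B. LHS = 0, RHS = 0 → holds here (LHS = RHS)
C. LHS = e^4 ≈ 54.6, RHS = 2·e^2 ≈ 14.78 → fails here (LHS ≠ RHS)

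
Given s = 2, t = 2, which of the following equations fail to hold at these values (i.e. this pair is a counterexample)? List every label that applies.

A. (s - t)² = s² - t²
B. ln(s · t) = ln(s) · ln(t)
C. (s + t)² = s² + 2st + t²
B

Evaluating each claim at the given values:
A. LHS = 0, RHS = 0 → holds here (LHS = RHS)
B. LHS = ln(4) ≈ 1.386, RHS = ln(2)² ≈ 0.4805 → fails here (LHS ≠ RHS)
C. LHS = 16, RHS = 16 → holds here (LHS = RHS)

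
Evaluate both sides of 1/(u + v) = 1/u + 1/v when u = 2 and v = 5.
LHS = 1/(2 + 5) = 1/7
RHS = 1/2 + 1/5 = 7/10

LHS ≠ RHS, so the equation does not hold here.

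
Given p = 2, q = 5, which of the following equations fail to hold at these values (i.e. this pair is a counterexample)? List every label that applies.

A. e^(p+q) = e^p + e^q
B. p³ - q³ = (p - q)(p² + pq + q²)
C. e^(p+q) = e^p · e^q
A

Evaluating each claim at the given values:
A. LHS = e^7 ≈ 1097, RHS = e^2 + e^5 ≈ 155.8 → fails here (LHS ≠ RHS)
B. LHS = -117, RHS = -117 → holds here (LHS = RHS)
C. LHS = e^7 ≈ 1097, RHS = e^7 ≈ 1097 → holds here (LHS = RHS)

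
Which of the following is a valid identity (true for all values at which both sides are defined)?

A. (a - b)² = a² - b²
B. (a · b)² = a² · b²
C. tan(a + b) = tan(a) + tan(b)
B

A: fails at (1, 5) — LHS = 16, RHS = -24.
B: holds — e.g. at (4, 6), both sides equal 576.
C: fails at (2, 5) — LHS = tan(7) ≈ 0.8714, RHS = tan(5) + tan(2) ≈ -5.566.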